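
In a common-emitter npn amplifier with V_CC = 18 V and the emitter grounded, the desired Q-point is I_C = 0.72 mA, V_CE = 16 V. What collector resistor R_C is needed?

R_C ≈ 2.8 kΩ

Collector loop: V_CC = I_C·R_C + V_CE.
R_C = (V_CC − V_CE)/I_C = (18 − 16)/0.72 = 2.78 kΩ.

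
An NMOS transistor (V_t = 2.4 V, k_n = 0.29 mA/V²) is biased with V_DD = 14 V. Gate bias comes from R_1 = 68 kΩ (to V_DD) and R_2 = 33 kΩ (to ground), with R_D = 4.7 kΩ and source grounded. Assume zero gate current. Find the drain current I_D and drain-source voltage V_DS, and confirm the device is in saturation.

I_D ≈ 0.69 mA, V_DS ≈ 11 V

V_G = V_DD·R_2/(R_1+R_2) = 14×33/101 = 4.57 V. With the source grounded, V_GS = V_G = 4.57 V.
Assume saturation: I_D = (k_n/2)(V_GS − V_t)² = (0.29/2)×(4.57 − 2.4)² = 0.145×2.17² = 0.685 mA.
V_DS = V_DD − I_D·R_D = 14 − 0.685×4.7 = 10.8 V.
Saturation requires V_DS ≥ V_GS − V_t = 2.17 V; 10.8 ≥ 2.17 ✓.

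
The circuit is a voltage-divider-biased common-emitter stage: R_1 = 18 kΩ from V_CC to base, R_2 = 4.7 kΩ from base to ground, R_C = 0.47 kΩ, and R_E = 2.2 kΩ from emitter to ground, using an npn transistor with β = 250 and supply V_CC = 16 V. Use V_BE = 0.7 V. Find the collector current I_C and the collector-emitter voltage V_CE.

Thevenize the base divider: V_Th = V_CC·R_2/(R_1+R_2) = 16×4.7/22.7 = 3.31 V, R_Th = R_1‖R_2 = 3.73 kΩ.
Base-emitter loop: V_Th = I_B·R_Th + V_BE + (β+1)I_B·R_E, so I_B = (3.31 − 0.7) / (3.73 + 251×2.2) = 0.0047 mA.
I_C = β·I_B = 250×0.0047 = 1.17 mA, and I_E = (β+1)I_B = 1.18 mA.
V_CE = V_CC − I_C·R_C − I_E·R_E = 16 − 1.17×0.47 − 1.18×2.2 = 12.9 V.
V_CE = 12.9 V > 0.2 V confirms active-region operation.

I_C ≈ 1.2 mA, V_CE ≈ 13 V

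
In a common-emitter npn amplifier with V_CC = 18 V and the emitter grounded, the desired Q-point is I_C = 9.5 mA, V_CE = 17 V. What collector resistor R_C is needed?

Collector loop: V_CC = I_C·R_C + V_CE.
R_C = (V_CC − V_CE)/I_C = (18 − 17)/9.5 = 0.105 kΩ.

R_C ≈ 0.11 kΩ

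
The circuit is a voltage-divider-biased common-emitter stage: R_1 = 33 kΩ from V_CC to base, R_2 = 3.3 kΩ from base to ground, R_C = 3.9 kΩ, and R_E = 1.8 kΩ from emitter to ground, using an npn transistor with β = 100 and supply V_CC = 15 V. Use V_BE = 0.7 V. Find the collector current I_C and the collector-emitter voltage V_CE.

Thevenize the base divider: V_Th = V_CC·R_2/(R_1+R_2) = 15×3.3/36.3 = 1.36 V, R_Th = R_1‖R_2 = 3 kΩ.
Base-emitter loop: V_Th = I_B·R_Th + V_BE + (β+1)I_B·R_E, so I_B = (1.36 − 0.7) / (3 + 101×1.8) = 0.00359 mA.
I_C = β·I_B = 100×0.00359 = 0.359 mA, and I_E = (β+1)I_B = 0.363 mA.
V_CE = V_CC − I_C·R_C − I_E·R_E = 15 − 0.359×3.9 − 0.363×1.8 = 12.9 V.
V_CE = 12.9 V > 0.2 V confirms active-region operation.

I_C ≈ 0.36 mA, V_CE ≈ 13 V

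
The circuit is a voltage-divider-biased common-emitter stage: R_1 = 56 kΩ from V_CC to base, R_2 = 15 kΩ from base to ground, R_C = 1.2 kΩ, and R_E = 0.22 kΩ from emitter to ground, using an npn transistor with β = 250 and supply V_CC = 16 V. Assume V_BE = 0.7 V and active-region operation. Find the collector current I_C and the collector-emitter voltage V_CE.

I_C ≈ 10 mA, V_CE ≈ 1.8 V

Thevenize the base divider: V_Th = V_CC·R_2/(R_1+R_2) = 16×15/71 = 3.38 V, R_Th = R_1‖R_2 = 11.8 kΩ.
Base-emitter loop: V_Th = I_B·R_Th + V_BE + (β+1)I_B·R_E, so I_B = (3.38 − 0.7) / (11.8 + 251×0.22) = 0.04 mA.
I_C = β·I_B = 250×0.04 = 9.99 mA, and I_E = (β+1)I_B = 10 mA.
V_CE = V_CC − I_C·R_C − I_E·R_E = 16 − 9.99×1.2 − 10×0.22 = 1.8 V.
V_CE = 1.8 V > 0.2 V confirms active-region operation.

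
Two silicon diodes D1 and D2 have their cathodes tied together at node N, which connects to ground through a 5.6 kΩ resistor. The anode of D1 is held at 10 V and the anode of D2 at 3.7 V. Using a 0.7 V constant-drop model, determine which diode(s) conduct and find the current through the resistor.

Assume both conduct. Then node N would need to be at both 10−0.7 = 9.3 V and 3.7−0.7 = 3 V, which is impossible.
Assume only D1 conducts: V_N = 10 − 0.7 = 9.3 V, so I_R = 9.3/5.6 = 1.66 mA.
Check D2: its anode-to-cathode voltage is 3.7 − 9.3 = -5.6 V < 0.7 V, so it is off. The assumption is consistent.

Only D1 conducts; I_R ≈ 1.7 mA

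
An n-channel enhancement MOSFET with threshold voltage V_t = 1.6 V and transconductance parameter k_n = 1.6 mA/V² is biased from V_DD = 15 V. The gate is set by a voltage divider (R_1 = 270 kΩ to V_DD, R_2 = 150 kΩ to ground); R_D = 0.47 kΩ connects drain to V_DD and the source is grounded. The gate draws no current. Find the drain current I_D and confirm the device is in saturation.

V_G = V_DD·R_2/(R_1+R_2) = 15×150/420 = 5.36 V. With the source grounded, V_GS = V_G = 5.36 V.
Assume saturation: I_D = (k_n/2)(V_GS − V_t)² = (1.6/2)×(5.36 − 1.6)² = 0.8×3.76² = 11.3 mA.
V_DS = V_DD − I_D·R_D = 15 − 11.3×0.47 = 9.69 V.
Saturation requires V_DS ≥ V_GS − V_t = 3.76 V; 9.69 ≥ 3.76 ✓.

I_D ≈ 11 mA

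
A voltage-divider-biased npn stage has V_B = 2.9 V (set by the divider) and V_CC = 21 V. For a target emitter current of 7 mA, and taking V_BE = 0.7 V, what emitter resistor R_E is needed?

V_E = V_B − V_BE = 2.9 − 0.7 = 2.2 V.
R_E = V_E / I_E = 2.2 / 7 = 0.314 kΩ.

R_E ≈ 0.31 kΩ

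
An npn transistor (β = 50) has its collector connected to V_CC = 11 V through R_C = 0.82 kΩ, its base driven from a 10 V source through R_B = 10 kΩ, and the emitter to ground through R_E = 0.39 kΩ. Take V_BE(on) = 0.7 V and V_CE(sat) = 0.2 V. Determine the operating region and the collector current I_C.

saturation; I_C ≈ 8.7 mA

Assume active: I_B = (10 − 0.7)/(10 + 51×0.39) = 0.311 mA, I_C = β·I_B = 15.6 mA.
Then V_CE = 11 − 15.6×0.82 − 15.9×0.39 = -7.95 V < 0.2 V — the active assumption fails.
Re-solve with V_CE = 0.2 V. KCL at the emitter: V_E/R_E = (V_BB−0.7−V_E)/R_B + (V_CC−0.2−V_E)/R_C, giving V_E = 3.63 V.
I_C = (V_CC − 0.2 − V_E)/R_C = (10.8 − 3.63)/0.82 = 8.74 mA.
Check: I_B = (9.3 − 3.63)/10 = 0.567 mA, and β·I_B = 28.3 mA > I_C, confirming saturation.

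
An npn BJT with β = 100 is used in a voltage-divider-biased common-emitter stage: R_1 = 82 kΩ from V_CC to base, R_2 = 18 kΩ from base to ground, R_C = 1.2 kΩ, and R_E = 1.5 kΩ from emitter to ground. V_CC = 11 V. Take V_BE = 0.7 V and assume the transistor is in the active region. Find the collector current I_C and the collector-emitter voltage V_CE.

Thevenize the base divider: V_Th = V_CC·R_2/(R_1+R_2) = 11×18/100 = 1.98 V, R_Th = R_1‖R_2 = 14.8 kΩ.
Base-emitter loop: V_Th = I_B·R_Th + V_BE + (β+1)I_B·R_E, so I_B = (1.98 − 0.7) / (14.8 + 101×1.5) = 0.0077 mA.
I_C = β·I_B = 100×0.0077 = 0.77 mA, and I_E = (β+1)I_B = 0.778 mA.
V_CE = V_CC − I_C·R_C − I_E·R_E = 11 − 0.77×1.2 − 0.778×1.5 = 8.91 V.
V_CE = 8.91 V > 0.2 V confirms active-region operation.

I_C ≈ 0.77 mA, V_CE ≈ 8.9 V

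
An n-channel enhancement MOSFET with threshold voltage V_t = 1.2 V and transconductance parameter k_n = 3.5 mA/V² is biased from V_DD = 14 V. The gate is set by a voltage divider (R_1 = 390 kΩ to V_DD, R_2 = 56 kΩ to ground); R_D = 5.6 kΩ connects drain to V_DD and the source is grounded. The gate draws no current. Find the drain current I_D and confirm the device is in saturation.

I_D ≈ 0.54 mA

V_G = V_DD·R_2/(R_1+R_2) = 14×56/446 = 1.76 V. With the source grounded, V_GS = V_G = 1.76 V.
Assume saturation: I_D = (k_n/2)(V_GS − V_t)² = (3.5/2)×(1.76 − 1.2)² = 1.75×0.558² = 0.545 mA.
V_DS = V_DD − I_D·R_D = 14 − 0.545×5.6 = 11 V.
Saturation requires V_DS ≥ V_GS − V_t = 0.558 V; 11 ≥ 0.558 ✓.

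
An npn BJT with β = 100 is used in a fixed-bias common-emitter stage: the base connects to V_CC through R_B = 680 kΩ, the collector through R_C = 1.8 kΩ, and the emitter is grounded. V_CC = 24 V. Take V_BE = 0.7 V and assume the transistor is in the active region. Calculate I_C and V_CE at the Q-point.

Base loop: V_CC = I_B·R_B + V_BE, so I_B = (24 − 0.7)/680 kΩ = 0.0343 mA.
In the active region I_C = β·I_B = 100 × 0.0343 = 3.43 mA.
Collector loop: V_CE = V_CC − I_C·R_C = 24 − 3.43×1.8 = 17.8 V.
Since V_CE = 17.8 V > V_CE(sat) ≈ 0.2 V, the transistor is in the active region as assumed.

I_C ≈ 3.4 mA, V_CE ≈ 18 V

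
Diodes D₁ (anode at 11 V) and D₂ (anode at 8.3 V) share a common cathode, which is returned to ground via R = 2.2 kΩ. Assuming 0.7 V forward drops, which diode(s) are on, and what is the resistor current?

Only D₁ conducts; I_R ≈ 4.7 mA

Assume both conduct. Then node N would need to be at both 11−0.7 = 10.3 V and 8.3−0.7 = 7.6 V, which is impossible.
Assume only D₁ conducts: V_N = 11 − 0.7 = 10.3 V, so I_R = 10.3/2.2 = 4.68 mA.
Check D₂: its anode-to-cathode voltage is 8.3 − 10.3 = -2 V < 0.7 V, so it is off. The assumption is consistent.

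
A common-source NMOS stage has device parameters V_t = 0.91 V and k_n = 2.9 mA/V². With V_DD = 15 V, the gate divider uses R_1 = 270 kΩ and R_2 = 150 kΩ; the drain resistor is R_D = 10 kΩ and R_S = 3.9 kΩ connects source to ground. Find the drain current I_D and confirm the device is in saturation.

I_D ≈ 0.93 mA

V_G = V_DD·R_2/(R_1+R_2) = 15×150/420 = 5.36 V.
Assume saturation: I_D = (k_n/2)(V_GS − V_t)² with V_GS = V_G − I_D·R_S = 5.36 − 3.9·I_D.
Substituting gives 22.1·I_D² − 51.3·I_D + 28.7 = 0, with roots I_D = 0.934 or 1.39 mA.
The root I_D = 1.39 mA gives V_GS = -0.0696 V ≤ V_t, so take I_D = 0.934 mA.
Then V_GS = 1.71 V and V_DS = V_DD − I_D(R_D+R_S) = 15 − 0.934×13.9 = 2.01 V.
Saturation requires V_DS ≥ V_GS − V_t = 0.803 V; 2.01 ≥ 0.803 ✓.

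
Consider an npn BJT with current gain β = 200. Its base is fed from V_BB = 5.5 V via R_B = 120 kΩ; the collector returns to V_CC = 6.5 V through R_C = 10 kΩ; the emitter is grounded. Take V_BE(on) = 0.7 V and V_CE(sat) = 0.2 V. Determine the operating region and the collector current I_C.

Assume active: I_B = (5.5 − 0.7)/120 = 0.04 mA, giving I_C = β·I_B = 8 mA.
But then V_CE = 6.5 − 8×10 = -73.5 V < V_CE(sat) = 0.2 V — impossible in the active region.
So the transistor is saturated. With V_CE = 0.2 V, I_C = (V_CC − 0.2)/R_C = 6.3/10 = 0.63 mA.
Check: β·I_B = 8 mA > I_C = 0.63 mA, confirming saturation.

saturation; I_C ≈ 0.63 mA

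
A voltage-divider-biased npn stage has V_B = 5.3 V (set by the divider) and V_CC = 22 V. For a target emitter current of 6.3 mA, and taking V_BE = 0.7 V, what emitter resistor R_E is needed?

V_E = V_B − V_BE = 5.3 − 0.7 = 4.6 V.
R_E = V_E / I_E = 4.6 / 6.3 = 0.73 kΩ.

R_E ≈ 0.73 kΩ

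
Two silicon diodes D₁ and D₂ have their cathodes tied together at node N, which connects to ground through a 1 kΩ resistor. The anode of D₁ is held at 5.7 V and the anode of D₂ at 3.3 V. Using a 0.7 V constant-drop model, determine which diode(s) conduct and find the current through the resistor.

Only D₁ conducts; I_R ≈ 5 mA

Assume both conduct. Then node N would need to be at both 5.7−0.7 = 5 V and 3.3−0.7 = 2.6 V, which is impossible.
Assume only D₁ conducts: V_N = 5.7 − 0.7 = 5 V, so I_R = 5/1 = 5 mA.
Check D₂: its anode-to-cathode voltage is 3.3 − 5 = -1.7 V < 0.7 V, so it is off. The assumption is consistent.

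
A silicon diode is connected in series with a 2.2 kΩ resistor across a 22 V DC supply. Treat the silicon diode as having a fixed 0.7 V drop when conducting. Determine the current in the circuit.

KVL around the loop: 22 = V_D + I·R = 0.7 + I × 2.2 kΩ.
So I = (22 − 0.7) / 2.2 kΩ = 21.3 / 2.2 = 9.68 mA.

I ≈ 9.7 mA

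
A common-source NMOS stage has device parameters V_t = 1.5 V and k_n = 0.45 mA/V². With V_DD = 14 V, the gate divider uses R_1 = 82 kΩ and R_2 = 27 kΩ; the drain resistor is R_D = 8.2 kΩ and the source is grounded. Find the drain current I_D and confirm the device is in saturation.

V_G = V_DD·R_2/(R_1+R_2) = 14×27/109 = 3.47 V. With the source grounded, V_GS = V_G = 3.47 V.
Assume saturation: I_D = (k_n/2)(V_GS − V_t)² = (0.45/2)×(3.47 − 1.5)² = 0.225×1.97² = 0.871 mA.
V_DS = V_DD − I_D·R_D = 14 − 0.871×8.2 = 6.86 V.
Saturation requires V_DS ≥ V_GS − V_t = 1.97 V; 6.86 ≥ 1.97 ✓.

I_D ≈ 0.87 mA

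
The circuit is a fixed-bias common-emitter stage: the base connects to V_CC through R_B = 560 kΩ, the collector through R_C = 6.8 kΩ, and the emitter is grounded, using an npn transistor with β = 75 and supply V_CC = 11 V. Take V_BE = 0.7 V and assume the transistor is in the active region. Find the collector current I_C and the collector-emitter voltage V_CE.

Base loop: V_CC = I_B·R_B + V_BE, so I_B = (11 − 0.7)/560 kΩ = 0.0184 mA.
In the active region I_C = β·I_B = 75 × 0.0184 = 1.38 mA.
Collector loop: V_CE = V_CC − I_C·R_C = 11 − 1.38×6.8 = 1.62 V.
Since V_CE = 1.62 V > V_CE(sat) ≈ 0.2 V, the transistor is in the active region as assumed.

I_C ≈ 1.4 mA, V_CE ≈ 1.6 V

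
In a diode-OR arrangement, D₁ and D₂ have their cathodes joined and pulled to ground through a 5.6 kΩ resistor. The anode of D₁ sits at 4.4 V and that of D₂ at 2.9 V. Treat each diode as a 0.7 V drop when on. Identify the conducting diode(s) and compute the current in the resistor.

Only D₁ conducts; I_R ≈ 0.66 mA

Assume both conduct. Then node N would need to be at both 4.4−0.7 = 3.7 V and 2.9−0.7 = 2.2 V, which is impossible.
Assume only D₁ conducts: V_N = 4.4 − 0.7 = 3.7 V, so I_R = 3.7/5.6 = 0.661 mA.
Check D₂: its anode-to-cathode voltage is 2.9 − 3.7 = -0.8 V < 0.7 V, so it is off. The assumption is consistent.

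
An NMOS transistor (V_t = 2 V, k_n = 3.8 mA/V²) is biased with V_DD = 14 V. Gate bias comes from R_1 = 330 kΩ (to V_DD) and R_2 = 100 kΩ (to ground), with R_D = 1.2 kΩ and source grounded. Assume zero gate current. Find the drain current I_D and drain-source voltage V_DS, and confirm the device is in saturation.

I_D ≈ 3 mA, V_DS ≈ 10 V

V_G = V_DD·R_2/(R_1+R_2) = 14×100/430 = 3.26 V. With the source grounded, V_GS = V_G = 3.26 V.
Assume saturation: I_D = (k_n/2)(V_GS − V_t)² = (3.8/2)×(3.26 − 2)² = 1.9×1.26² = 3 mA.
V_DS = V_DD − I_D·R_D = 14 − 3×1.2 = 10.4 V.
Saturation requires V_DS ≥ V_GS − V_t = 1.26 V; 10.4 ≥ 1.26 ✓.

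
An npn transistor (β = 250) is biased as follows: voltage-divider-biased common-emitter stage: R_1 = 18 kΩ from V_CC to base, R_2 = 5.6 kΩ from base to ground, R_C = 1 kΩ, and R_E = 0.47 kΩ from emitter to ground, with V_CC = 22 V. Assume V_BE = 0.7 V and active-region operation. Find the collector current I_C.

I_C ≈ 9.2 mA

Thevenize the base divider: V_Th = V_CC·R_2/(R_1+R_2) = 22×5.6/23.6 = 5.22 V, R_Th = R_1‖R_2 = 4.27 kΩ.
Base-emitter loop: V_Th = I_B·R_Th + V_BE + (β+1)I_B·R_E, so I_B = (5.22 − 0.7) / (4.27 + 251×0.47) = 0.037 mA.
I_C = β·I_B = 250×0.037 = 9.24 mA, and I_E = (β+1)I_B = 9.28 mA.
V_CE = V_CC − I_C·R_C − I_E·R_E = 22 − 9.24×1 − 9.28×0.47 = 8.39 V.
V_CE = 8.39 V > 0.2 V confirms active-region operation.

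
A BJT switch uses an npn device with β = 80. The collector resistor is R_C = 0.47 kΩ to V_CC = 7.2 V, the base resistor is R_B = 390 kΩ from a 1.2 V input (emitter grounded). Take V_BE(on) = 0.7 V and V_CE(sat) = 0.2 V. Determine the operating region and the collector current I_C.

active; I_C ≈ 0.1 mA

Assume active. Base-emitter loop: I_B = (V_BB − V_BE)/R_B = (1.2 − 0.7)/390 = 0.00128 mA.
I_C = β·I_B = 80×0.00128 = 0.103 mA.
V_CE = V_CC − I_C·R_C = 7.2 − 0.103×0.47 = 7.15 V > V_CE(sat), so the active-region assumption holds.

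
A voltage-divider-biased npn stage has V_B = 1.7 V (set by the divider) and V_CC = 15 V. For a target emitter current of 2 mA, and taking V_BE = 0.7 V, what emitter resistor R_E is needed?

R_E ≈ 0.5 kΩ

V_E = V_B − V_BE = 1.7 − 0.7 = 1 V.
R_E = V_E / I_E = 1 / 2 = 0.5 kΩ.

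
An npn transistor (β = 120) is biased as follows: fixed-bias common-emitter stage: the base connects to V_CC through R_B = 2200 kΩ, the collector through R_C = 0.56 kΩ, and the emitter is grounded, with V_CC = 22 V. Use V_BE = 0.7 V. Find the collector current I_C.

Base loop: V_CC = I_B·R_B + V_BE, so I_B = (22 − 0.7)/2200 kΩ = 0.00968 mA.
In the active region I_C = β·I_B = 120 × 0.00968 = 1.16 mA.
Collector loop: V_CE = V_CC − I_C·R_C = 22 − 1.16×0.56 = 21.3 V.
Since V_CE = 21.3 V > V_CE(sat) ≈ 0.2 V, the transistor is in the active region as assumed.

I_C ≈ 1.2 mA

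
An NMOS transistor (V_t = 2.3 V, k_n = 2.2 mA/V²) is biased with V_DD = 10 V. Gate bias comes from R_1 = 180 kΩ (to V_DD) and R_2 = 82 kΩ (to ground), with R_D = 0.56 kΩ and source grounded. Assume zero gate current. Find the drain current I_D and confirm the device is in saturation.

V_G = V_DD·R_2/(R_1+R_2) = 10×82/262 = 3.13 V. With the source grounded, V_GS = V_G = 3.13 V.
Assume saturation: I_D = (k_n/2)(V_GS − V_t)² = (2.2/2)×(3.13 − 2.3)² = 1.1×0.83² = 0.757 mA.
V_DS = V_DD − I_D·R_D = 10 − 0.757×0.56 = 9.58 V.
Saturation requires V_DS ≥ V_GS − V_t = 0.83 V; 9.58 ≥ 0.83 ✓.

I_D ≈ 0.76 mA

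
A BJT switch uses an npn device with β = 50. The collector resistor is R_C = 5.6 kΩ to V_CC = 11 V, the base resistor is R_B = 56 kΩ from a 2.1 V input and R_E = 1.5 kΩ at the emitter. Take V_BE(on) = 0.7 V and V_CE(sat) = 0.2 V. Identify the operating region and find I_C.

Assume active. Base-emitter loop: I_B = (V_BB − V_BE)/(R_B + (β+1)R_E) = (2.1 − 0.7)/(56 + 51×1.5) = 0.0106 mA.
I_C = β·I_B = 50×0.0106 = 0.528 mA.
V_CE = V_CC − I_C·R_C − I_E·R_E = 11 − 0.528×5.6 − 0.539×1.5 = 7.23 V > V_CE(sat), so the active-region assumption holds.

active; I_C ≈ 0.53 mA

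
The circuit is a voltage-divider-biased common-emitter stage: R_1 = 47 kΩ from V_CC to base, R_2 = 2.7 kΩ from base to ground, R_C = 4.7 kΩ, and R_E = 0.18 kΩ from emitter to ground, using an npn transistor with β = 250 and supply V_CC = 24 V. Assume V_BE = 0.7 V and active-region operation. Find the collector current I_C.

Thevenize the base divider: V_Th = V_CC·R_2/(R_1+R_2) = 24×2.7/49.7 = 1.3 V, R_Th = R_1‖R_2 = 2.55 kΩ.
Base-emitter loop: V_Th = I_B·R_Th + V_BE + (β+1)I_B·R_E, so I_B = (1.3 − 0.7) / (2.55 + 251×0.18) = 0.0126 mA.
I_C = β·I_B = 250×0.0126 = 3.16 mA, and I_E = (β+1)I_B = 3.18 mA.
V_CE = V_CC − I_C·R_C − I_E·R_E = 24 − 3.16×4.7 − 3.18×0.18 = 8.56 V.
V_CE = 8.56 V > 0.2 V confirms active-region operation.

I_C ≈ 3.2 mA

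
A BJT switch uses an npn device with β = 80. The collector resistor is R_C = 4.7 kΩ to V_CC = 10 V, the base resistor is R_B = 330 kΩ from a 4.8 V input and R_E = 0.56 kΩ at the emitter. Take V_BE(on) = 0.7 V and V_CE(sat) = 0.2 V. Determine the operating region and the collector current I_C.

Assume active. Base-emitter loop: I_B = (V_BB − V_BE)/(R_B + (β+1)R_E) = (4.8 − 0.7)/(330 + 81×0.56) = 0.0109 mA.
I_C = β·I_B = 80×0.0109 = 0.874 mA.
V_CE = V_CC − I_C·R_C − I_E·R_E = 10 − 0.874×4.7 − 0.885×0.56 = 5.4 V > V_CE(sat), so the active-region assumption holds.

active; I_C ≈ 0.87 mA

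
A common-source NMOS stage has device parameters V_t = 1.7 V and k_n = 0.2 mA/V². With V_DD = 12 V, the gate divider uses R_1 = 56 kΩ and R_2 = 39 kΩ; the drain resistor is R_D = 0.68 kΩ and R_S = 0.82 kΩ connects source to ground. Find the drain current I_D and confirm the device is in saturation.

V_G = V_DD·R_2/(R_1+R_2) = 12×39/95 = 4.93 V.
Assume saturation: I_D = (k_n/2)(V_GS − V_t)² with V_GS = V_G − I_D·R_S = 4.93 − 0.82·I_D.
Substituting gives 0.0672·I_D² − 1.53·I_D + 1.04 = 0, with roots I_D = 0.702 or 22 mA.
The root I_D = 22 mA gives V_GS = -13.1 V ≤ V_t, so take I_D = 0.702 mA.
Then V_GS = 4.35 V and V_DS = V_DD − I_D(R_D+R_S) = 12 − 0.702×1.5 = 10.9 V.
Saturation requires V_DS ≥ V_GS − V_t = 2.65 V; 10.9 ≥ 2.65 ✓.

I_D ≈ 0.7 mA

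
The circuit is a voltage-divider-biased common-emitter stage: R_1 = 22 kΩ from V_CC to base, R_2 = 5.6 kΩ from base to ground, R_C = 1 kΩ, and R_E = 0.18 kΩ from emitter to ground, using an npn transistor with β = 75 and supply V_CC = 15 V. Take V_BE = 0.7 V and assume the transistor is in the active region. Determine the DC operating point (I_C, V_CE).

Thevenize the base divider: V_Th = V_CC·R_2/(R_1+R_2) = 15×5.6/27.6 = 3.04 V, R_Th = R_1‖R_2 = 4.46 kΩ.
Base-emitter loop: V_Th = I_B·R_Th + V_BE + (β+1)I_B·R_E, so I_B = (3.04 − 0.7) / (4.46 + 76×0.18) = 0.129 mA.
I_C = β·I_B = 75×0.129 = 9.69 mA, and I_E = (β+1)I_B = 9.82 mA.
V_CE = V_CC − I_C·R_C − I_E·R_E = 15 − 9.69×1 − 9.82×0.18 = 3.55 V.
V_CE = 3.55 V > 0.2 V confirms active-region operation.

I_C ≈ 9.7 mA, V_CE ≈ 3.5 V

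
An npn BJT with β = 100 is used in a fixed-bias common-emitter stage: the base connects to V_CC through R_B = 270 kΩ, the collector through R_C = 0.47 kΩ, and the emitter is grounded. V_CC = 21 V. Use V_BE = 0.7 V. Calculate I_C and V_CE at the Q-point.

I_C ≈ 7.5 mA, V_CE ≈ 17 V

Base loop: V_CC = I_B·R_B + V_BE, so I_B = (21 − 0.7)/270 kΩ = 0.0752 mA.
In the active region I_C = β·I_B = 100 × 0.0752 = 7.52 mA.
Collector loop: V_CE = V_CC − I_C·R_C = 21 − 7.52×0.47 = 17.5 V.
Since V_CE = 17.5 V > V_CE(sat) ≈ 0.2 V, the transistor is in the active region as assumed.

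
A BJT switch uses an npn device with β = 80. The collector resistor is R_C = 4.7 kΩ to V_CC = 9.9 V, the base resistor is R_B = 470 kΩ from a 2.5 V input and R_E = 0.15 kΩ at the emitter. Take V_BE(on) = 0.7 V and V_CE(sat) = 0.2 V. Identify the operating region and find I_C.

active; I_C ≈ 0.3 mA

Assume active. Base-emitter loop: I_B = (V_BB − V_BE)/(R_B + (β+1)R_E) = (2.5 − 0.7)/(470 + 81×0.15) = 0.00373 mA.
I_C = β·I_B = 80×0.00373 = 0.299 mA.
V_CE = V_CC − I_C·R_C − I_E·R_E = 9.9 − 0.299×4.7 − 0.302×0.15 = 8.45 V > V_CE(sat), so the active-region assumption holds.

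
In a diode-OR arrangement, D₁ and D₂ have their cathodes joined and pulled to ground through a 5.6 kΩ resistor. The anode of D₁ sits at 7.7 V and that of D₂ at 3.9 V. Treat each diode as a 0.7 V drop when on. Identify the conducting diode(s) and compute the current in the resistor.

Only D₁ conducts; I_R ≈ 1.2 mA

Assume both conduct. Then node N would need to be at both 7.7−0.7 = 7 V and 3.9−0.7 = 3.2 V, which is impossible.
Assume only D₁ conducts: V_N = 7.7 − 0.7 = 7 V, so I_R = 7/5.6 = 1.25 mA.
Check D₂: its anode-to-cathode voltage is 3.9 − 7 = -3.1 V < 0.7 V, so it is off. The assumption is consistent.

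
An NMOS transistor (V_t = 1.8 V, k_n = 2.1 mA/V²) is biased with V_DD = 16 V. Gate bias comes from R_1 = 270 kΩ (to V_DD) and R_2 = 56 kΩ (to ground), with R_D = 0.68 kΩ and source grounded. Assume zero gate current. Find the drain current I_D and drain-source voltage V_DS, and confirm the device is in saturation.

V_G = V_DD·R_2/(R_1+R_2) = 16×56/326 = 2.75 V. With the source grounded, V_GS = V_G = 2.75 V.
Assume saturation: I_D = (k_n/2)(V_GS − V_t)² = (2.1/2)×(2.75 − 1.8)² = 1.05×0.948² = 0.945 mA.
V_DS = V_DD − I_D·R_D = 16 − 0.945×0.68 = 15.4 V.
Saturation requires V_DS ≥ V_GS − V_t = 0.948 V; 15.4 ≥ 0.948 ✓.

I_D ≈ 0.94 mA, V_DS ≈ 15 V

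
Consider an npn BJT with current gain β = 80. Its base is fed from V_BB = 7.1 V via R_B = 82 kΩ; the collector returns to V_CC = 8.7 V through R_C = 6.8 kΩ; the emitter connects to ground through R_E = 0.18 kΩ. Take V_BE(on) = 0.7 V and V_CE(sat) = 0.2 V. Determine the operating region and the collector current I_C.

Assume active: I_B = (7.1 − 0.7)/(82 + 81×0.18) = 0.0663 mA, I_C = β·I_B = 5.3 mA.
Then V_CE = 8.7 − 5.3×6.8 − 5.37×0.18 = -28.3 V < 0.2 V — the active assumption fails.
Re-solve with V_CE = 0.2 V. KCL at the emitter: V_E/R_E = (V_BB−0.7−V_E)/R_B + (V_CC−0.2−V_E)/R_C, giving V_E = 0.232 V.
I_C = (V_CC − 0.2 − V_E)/R_C = (8.5 − 0.232)/6.8 = 1.22 mA.
Check: I_B = (6.4 − 0.232)/82 = 0.0752 mA, and β·I_B = 6.02 mA > I_C, confirming saturation.

saturation; I_C ≈ 1.2 mA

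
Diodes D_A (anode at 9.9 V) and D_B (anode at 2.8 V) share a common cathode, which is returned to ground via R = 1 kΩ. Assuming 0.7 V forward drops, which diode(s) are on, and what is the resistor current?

Assume both conduct. Then node N would need to be at both 9.9−0.7 = 9.2 V and 2.8−0.7 = 2.1 V, which is impossible.
Assume only D_A conducts: V_N = 9.9 − 0.7 = 9.2 V, so I_R = 9.2/1 = 9.2 mA.
Check D_B: its anode-to-cathode voltage is 2.8 − 9.2 = -6.4 V < 0.7 V, so it is off. The assumption is consistent.

Only D_A conducts; I_R ≈ 9.2 mA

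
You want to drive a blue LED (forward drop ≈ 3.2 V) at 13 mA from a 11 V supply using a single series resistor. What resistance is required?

R ≈ 0.6 kΩ

The resistor drops V_S − V_D = 11 − 3.2 = 7.8 V at 13 mA.
R = 7.8 V / 13 mA = 0.6 kΩ.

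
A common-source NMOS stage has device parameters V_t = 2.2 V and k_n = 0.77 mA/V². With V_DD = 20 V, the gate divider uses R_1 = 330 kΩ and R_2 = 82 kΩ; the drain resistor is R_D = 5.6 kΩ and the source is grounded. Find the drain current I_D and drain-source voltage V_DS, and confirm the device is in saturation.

V_G = V_DD·R_2/(R_1+R_2) = 20×82/412 = 3.98 V. With the source grounded, V_GS = V_G = 3.98 V.
Assume saturation: I_D = (k_n/2)(V_GS − V_t)² = (0.77/2)×(3.98 − 2.2)² = 0.385×1.78² = 1.22 mA.
V_DS = V_DD − I_D·R_D = 20 − 1.22×5.6 = 13.2 V.
Saturation requires V_DS ≥ V_GS − V_t = 1.78 V; 13.2 ≥ 1.78 ✓.

I_D ≈ 1.2 mA, V_DS ≈ 13 V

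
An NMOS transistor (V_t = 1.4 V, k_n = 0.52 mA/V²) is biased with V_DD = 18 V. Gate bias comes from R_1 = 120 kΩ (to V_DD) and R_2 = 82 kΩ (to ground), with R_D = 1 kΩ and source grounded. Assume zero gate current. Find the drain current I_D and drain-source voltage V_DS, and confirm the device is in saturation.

I_D ≈ 9.1 mA, V_DS ≈ 8.9 V

V_G = V_DD·R_2/(R_1+R_2) = 18×82/202 = 7.31 V. With the source grounded, V_GS = V_G = 7.31 V.
Assume saturation: I_D = (k_n/2)(V_GS − V_t)² = (0.52/2)×(7.31 − 1.4)² = 0.26×5.91² = 9.07 mA.
V_DS = V_DD − I_D·R_D = 18 − 9.07×1 = 8.93 V.
Saturation requires V_DS ≥ V_GS − V_t = 5.91 V; 8.93 ≥ 5.91 ✓.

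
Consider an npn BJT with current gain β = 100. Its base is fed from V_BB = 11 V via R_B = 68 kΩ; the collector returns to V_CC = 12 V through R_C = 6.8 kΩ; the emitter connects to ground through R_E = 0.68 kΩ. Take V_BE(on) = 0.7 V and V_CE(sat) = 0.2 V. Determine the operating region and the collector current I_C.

Assume active: I_B = (11 − 0.7)/(68 + 101×0.68) = 0.0754 mA, I_C = β·I_B = 7.54 mA.
Then V_CE = 12 − 7.54×6.8 − 7.61×0.68 = -44.4 V < 0.2 V — the active assumption fails.
Re-solve with V_CE = 0.2 V. KCL at the emitter: V_E/R_E = (V_BB−0.7−V_E)/R_B + (V_CC−0.2−V_E)/R_C, giving V_E = 1.16 V.
I_C = (V_CC − 0.2 − V_E)/R_C = (11.8 − 1.16)/6.8 = 1.57 mA.
Check: I_B = (10.3 − 1.16)/68 = 0.134 mA, and β·I_B = 13.4 mA > I_C, confirming saturation.

saturation; I_C ≈ 1.6 mA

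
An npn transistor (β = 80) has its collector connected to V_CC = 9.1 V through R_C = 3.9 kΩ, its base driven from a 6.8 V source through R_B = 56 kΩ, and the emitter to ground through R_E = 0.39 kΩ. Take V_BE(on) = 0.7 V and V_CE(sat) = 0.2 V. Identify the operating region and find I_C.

Assume active: I_B = (6.8 − 0.7)/(56 + 81×0.39) = 0.0696 mA, I_C = β·I_B = 5.57 mA.
Then V_CE = 9.1 − 5.57×3.9 − 5.64×0.39 = -14.8 V < 0.2 V — the active assumption fails.
Re-solve with V_CE = 0.2 V. KCL at the emitter: V_E/R_E = (V_BB−0.7−V_E)/R_B + (V_CC−0.2−V_E)/R_C, giving V_E = 0.842 V.
I_C = (V_CC − 0.2 − V_E)/R_C = (8.9 − 0.842)/3.9 = 2.07 mA.
Check: I_B = (6.1 − 0.842)/56 = 0.0939 mA, and β·I_B = 7.51 mA > I_C, confirming saturation.

saturation; I_C ≈ 2.1 mA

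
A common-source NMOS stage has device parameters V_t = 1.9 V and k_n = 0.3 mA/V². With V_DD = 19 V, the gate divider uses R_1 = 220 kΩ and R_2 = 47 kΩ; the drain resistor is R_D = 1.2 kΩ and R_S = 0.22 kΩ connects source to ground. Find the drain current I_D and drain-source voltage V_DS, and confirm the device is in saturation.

V_G = V_DD·R_2/(R_1+R_2) = 19×47/267 = 3.34 V.
Assume saturation: I_D = (k_n/2)(V_GS − V_t)² with V_GS = V_G − I_D·R_S = 3.34 − 0.22·I_D.
Substituting gives 0.00726·I_D² − 1.1·I_D + 0.313 = 0, with roots I_D = 0.286 or 151 mA.
The root I_D = 151 mA gives V_GS = -29.8 V ≤ V_t, so take I_D = 0.286 mA.
Then V_GS = 3.28 V and V_DS = V_DD − I_D(R_D+R_S) = 19 − 0.286×1.42 = 18.6 V.
Saturation requires V_DS ≥ V_GS − V_t = 1.38 V; 18.6 ≥ 1.38 ✓.

I_D ≈ 0.29 mA, V_DS ≈ 19 V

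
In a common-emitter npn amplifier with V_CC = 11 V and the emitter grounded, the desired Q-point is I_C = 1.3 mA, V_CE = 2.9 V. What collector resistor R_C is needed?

Collector loop: V_CC = I_C·R_C + V_CE.
R_C = (V_CC − V_CE)/I_C = (11 − 2.9)/1.3 = 6.23 kΩ.

R_C ≈ 6.2 kΩ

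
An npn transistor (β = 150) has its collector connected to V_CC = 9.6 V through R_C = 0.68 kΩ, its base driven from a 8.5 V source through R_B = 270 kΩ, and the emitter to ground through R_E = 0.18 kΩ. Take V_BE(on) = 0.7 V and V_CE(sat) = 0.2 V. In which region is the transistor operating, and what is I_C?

active; I_C ≈ 3.9 mA

Assume active. Base-emitter loop: I_B = (V_BB − V_BE)/(R_B + (β+1)R_E) = (8.5 − 0.7)/(270 + 151×0.18) = 0.0262 mA.
I_C = β·I_B = 150×0.0262 = 3.94 mA.
V_CE = V_CC − I_C·R_C − I_E·R_E = 9.6 − 3.94×0.68 − 3.96×0.18 = 6.21 V > V_CE(sat), so the active-region assumption holds.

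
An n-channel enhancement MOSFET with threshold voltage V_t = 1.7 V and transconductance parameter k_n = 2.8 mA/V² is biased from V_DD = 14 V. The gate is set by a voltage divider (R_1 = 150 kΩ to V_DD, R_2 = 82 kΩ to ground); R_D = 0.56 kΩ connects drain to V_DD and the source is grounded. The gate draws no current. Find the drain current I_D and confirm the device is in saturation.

I_D ≈ 15 mA

V_G = V_DD·R_2/(R_1+R_2) = 14×82/232 = 4.95 V. With the source grounded, V_GS = V_G = 4.95 V.
Assume saturation: I_D = (k_n/2)(V_GS − V_t)² = (2.8/2)×(4.95 − 1.7)² = 1.4×3.25² = 14.8 mA.
V_DS = V_DD − I_D·R_D = 14 − 14.8×0.56 = 5.73 V.
Saturation requires V_DS ≥ V_GS − V_t = 3.25 V; 5.73 ≥ 3.25 ✓.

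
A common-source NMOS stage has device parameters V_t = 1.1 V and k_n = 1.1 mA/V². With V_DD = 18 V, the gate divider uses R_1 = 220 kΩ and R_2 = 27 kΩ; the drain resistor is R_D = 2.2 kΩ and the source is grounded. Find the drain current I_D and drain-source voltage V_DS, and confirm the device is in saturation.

I_D ≈ 0.41 mA, V_DS ≈ 17 V

V_G = V_DD·R_2/(R_1+R_2) = 18×27/247 = 1.97 V. With the source grounded, V_GS = V_G = 1.97 V.
Assume saturation: I_D = (k_n/2)(V_GS − V_t)² = (1.1/2)×(1.97 − 1.1)² = 0.55×0.868² = 0.414 mA.
V_DS = V_DD − I_D·R_D = 18 − 0.414×2.2 = 17.1 V.
Saturation requires V_DS ≥ V_GS − V_t = 0.868 V; 17.1 ≥ 0.868 ✓.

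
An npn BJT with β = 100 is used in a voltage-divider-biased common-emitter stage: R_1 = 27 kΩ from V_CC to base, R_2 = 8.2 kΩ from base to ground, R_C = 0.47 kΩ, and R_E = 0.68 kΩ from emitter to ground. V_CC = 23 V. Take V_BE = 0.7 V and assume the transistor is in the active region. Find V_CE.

Thevenize the base divider: V_Th = V_CC·R_2/(R_1+R_2) = 23×8.2/35.2 = 5.36 V, R_Th = R_1‖R_2 = 6.29 kΩ.
Base-emitter loop: V_Th = I_B·R_Th + V_BE + (β+1)I_B·R_E, so I_B = (5.36 − 0.7) / (6.29 + 101×0.68) = 0.0621 mA.
I_C = β·I_B = 100×0.0621 = 6.21 mA, and I_E = (β+1)I_B = 6.28 mA.
V_CE = V_CC − I_C·R_C − I_E·R_E = 23 − 6.21×0.47 − 6.28×0.68 = 15.8 V.
V_CE = 15.8 V > 0.2 V confirms active-region operation.

V_CE ≈ 16 V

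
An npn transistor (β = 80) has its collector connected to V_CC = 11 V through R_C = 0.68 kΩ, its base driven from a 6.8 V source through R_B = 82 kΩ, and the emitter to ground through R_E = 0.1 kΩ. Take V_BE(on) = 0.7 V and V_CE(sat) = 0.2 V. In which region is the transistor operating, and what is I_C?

Assume active. Base-emitter loop: I_B = (V_BB − V_BE)/(R_B + (β+1)R_E) = (6.8 − 0.7)/(82 + 81×0.1) = 0.0677 mA.
I_C = β·I_B = 80×0.0677 = 5.42 mA.
V_CE = V_CC − I_C·R_C − I_E·R_E = 11 − 5.42×0.68 − 5.48×0.1 = 6.77 V > V_CE(sat), so the active-region assumption holds.

active; I_C ≈ 5.4 mA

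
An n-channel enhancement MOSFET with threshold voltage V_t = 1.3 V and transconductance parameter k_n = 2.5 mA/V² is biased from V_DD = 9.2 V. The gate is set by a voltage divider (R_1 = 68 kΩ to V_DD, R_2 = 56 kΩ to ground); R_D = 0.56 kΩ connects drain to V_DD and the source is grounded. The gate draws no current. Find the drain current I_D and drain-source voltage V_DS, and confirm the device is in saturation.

V_G = V_DD·R_2/(R_1+R_2) = 9.2×56/124 = 4.15 V. With the source grounded, V_GS = V_G = 4.15 V.
Assume saturation: I_D = (k_n/2)(V_GS − V_t)² = (2.5/2)×(4.15 − 1.3)² = 1.25×2.85² = 10.2 mA.
V_DS = V_DD − I_D·R_D = 9.2 − 10.2×0.56 = 3.49 V.
Saturation requires V_DS ≥ V_GS − V_t = 2.85 V; 3.49 ≥ 2.85 ✓.

I_D ≈ 10 mA, V_DS ≈ 3.5 V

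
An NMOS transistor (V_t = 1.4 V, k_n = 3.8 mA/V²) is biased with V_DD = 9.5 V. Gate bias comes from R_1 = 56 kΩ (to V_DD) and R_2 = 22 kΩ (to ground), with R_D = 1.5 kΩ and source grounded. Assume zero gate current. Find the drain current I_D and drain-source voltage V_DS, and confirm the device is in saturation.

V_G = V_DD·R_2/(R_1+R_2) = 9.5×22/78 = 2.68 V. With the source grounded, V_GS = V_G = 2.68 V.
Assume saturation: I_D = (k_n/2)(V_GS − V_t)² = (3.8/2)×(2.68 − 1.4)² = 1.9×1.28² = 3.11 mA.
V_DS = V_DD − I_D·R_D = 9.5 − 3.11×1.5 = 4.83 V.
Saturation requires V_DS ≥ V_GS − V_t = 1.28 V; 4.83 ≥ 1.28 ✓.

I_D ≈ 3.1 mA, V_DS ≈ 4.8 V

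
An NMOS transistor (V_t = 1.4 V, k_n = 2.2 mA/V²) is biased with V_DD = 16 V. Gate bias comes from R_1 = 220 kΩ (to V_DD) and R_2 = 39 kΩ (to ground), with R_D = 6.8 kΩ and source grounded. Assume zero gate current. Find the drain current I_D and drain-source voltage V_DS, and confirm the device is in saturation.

V_G = V_DD·R_2/(R_1+R_2) = 16×39/259 = 2.41 V. With the source grounded, V_GS = V_G = 2.41 V.
Assume saturation: I_D = (k_n/2)(V_GS − V_t)² = (2.2/2)×(2.41 − 1.4)² = 1.1×1.01² = 1.12 mA.
V_DS = V_DD − I_D·R_D = 16 − 1.12×6.8 = 8.38 V.
Saturation requires V_DS ≥ V_GS − V_t = 1.01 V; 8.38 ≥ 1.01 ✓.

I_D ≈ 1.1 mA, V_DS ≈ 8.4 V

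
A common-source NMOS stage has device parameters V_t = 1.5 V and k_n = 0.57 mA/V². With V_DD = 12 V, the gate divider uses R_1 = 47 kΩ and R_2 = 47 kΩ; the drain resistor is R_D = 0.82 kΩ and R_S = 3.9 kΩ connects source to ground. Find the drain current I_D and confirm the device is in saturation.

I_D ≈ 0.74 mA

V_G = V_DD·R_2/(R_1+R_2) = 12×47/94 = 6 V.
Assume saturation: I_D = (k_n/2)(V_GS − V_t)² with V_GS = V_G − I_D·R_S = 6 − 3.9·I_D.
Substituting gives 4.33·I_D² − 11·I_D + 5.77 = 0, with roots I_D = 0.741 or 1.8 mA.
The root I_D = 1.8 mA gives V_GS = -1.01 V ≤ V_t, so take I_D = 0.741 mA.
Then V_GS = 3.11 V and V_DS = V_DD − I_D(R_D+R_S) = 12 − 0.741×4.72 = 8.5 V.
Saturation requires V_DS ≥ V_GS − V_t = 1.61 V; 8.5 ≥ 1.61 ✓.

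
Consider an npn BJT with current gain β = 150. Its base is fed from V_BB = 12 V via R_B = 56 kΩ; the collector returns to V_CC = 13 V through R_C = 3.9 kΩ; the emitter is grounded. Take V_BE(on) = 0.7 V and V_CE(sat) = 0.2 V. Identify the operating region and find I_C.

Assume active: I_B = (12 − 0.7)/56 = 0.202 mA, giving I_C = β·I_B = 30.3 mA.
But then V_CE = 13 − 30.3×3.9 = -105 V < V_CE(sat) = 0.2 V — impossible in the active region.
So the transistor is saturated. With V_CE = 0.2 V, I_C = (V_CC − 0.2)/R_C = 12.8/3.9 = 3.28 mA.
Check: β·I_B = 30.3 mA > I_C = 3.28 mA, confirming saturation.

saturation; I_C ≈ 3.3 mA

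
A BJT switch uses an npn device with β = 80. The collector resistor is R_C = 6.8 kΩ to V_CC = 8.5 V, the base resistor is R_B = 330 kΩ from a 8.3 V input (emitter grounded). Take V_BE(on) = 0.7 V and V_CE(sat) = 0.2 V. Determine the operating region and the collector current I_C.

Assume active: I_B = (8.3 − 0.7)/330 = 0.023 mA, giving I_C = β·I_B = 1.84 mA.
But then V_CE = 8.5 − 1.84×6.8 = -4.03 V < V_CE(sat) = 0.2 V — impossible in the active region.
So the transistor is saturated. With V_CE = 0.2 V, I_C = (V_CC − 0.2)/R_C = 8.3/6.8 = 1.22 mA.
Check: β·I_B = 1.84 mA > I_C = 1.22 mA, confirming saturation.

saturation; I_C ≈ 1.2 mA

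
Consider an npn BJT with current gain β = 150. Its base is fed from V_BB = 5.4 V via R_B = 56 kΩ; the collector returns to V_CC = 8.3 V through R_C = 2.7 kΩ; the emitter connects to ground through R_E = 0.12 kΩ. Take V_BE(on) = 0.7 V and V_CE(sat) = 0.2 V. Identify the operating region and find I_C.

saturation; I_C ≈ 2.9 mA

Assume active: I_B = (5.4 − 0.7)/(56 + 151×0.12) = 0.0634 mA, I_C = β·I_B = 9.51 mA.
Then V_CE = 8.3 − 9.51×2.7 − 9.58×0.12 = -18.5 V < 0.2 V — the active assumption fails.
Re-solve with V_CE = 0.2 V. KCL at the emitter: V_E/R_E = (V_BB−0.7−V_E)/R_B + (V_CC−0.2−V_E)/R_C, giving V_E = 0.354 V.
I_C = (V_CC − 0.2 − V_E)/R_C = (8.1 − 0.354)/2.7 = 2.87 mA.
Check: I_B = (4.7 − 0.354)/56 = 0.0776 mA, and β·I_B = 11.6 mA > I_C, confirming saturation.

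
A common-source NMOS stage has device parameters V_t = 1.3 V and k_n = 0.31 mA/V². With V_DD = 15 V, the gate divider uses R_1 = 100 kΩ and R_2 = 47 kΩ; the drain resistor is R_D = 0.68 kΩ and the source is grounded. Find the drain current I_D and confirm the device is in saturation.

V_G = V_DD·R_2/(R_1+R_2) = 15×47/147 = 4.8 V. With the source grounded, V_GS = V_G = 4.8 V.
Assume saturation: I_D = (k_n/2)(V_GS − V_t)² = (0.31/2)×(4.8 − 1.3)² = 0.155×3.5² = 1.89 mA.
V_DS = V_DD − I_D·R_D = 15 − 1.89×0.68 = 13.7 V.
Saturation requires V_DS ≥ V_GS − V_t = 3.5 V; 13.7 ≥ 3.5 ✓.

I_D ≈ 1.9 mA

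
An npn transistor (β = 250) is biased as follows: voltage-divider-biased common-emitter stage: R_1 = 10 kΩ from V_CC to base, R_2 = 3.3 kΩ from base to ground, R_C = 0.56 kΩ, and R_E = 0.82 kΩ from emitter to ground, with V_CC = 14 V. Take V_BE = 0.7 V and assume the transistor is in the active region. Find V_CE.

Thevenize the base divider: V_Th = V_CC·R_2/(R_1+R_2) = 14×3.3/13.3 = 3.47 V, R_Th = R_1‖R_2 = 2.48 kΩ.
Base-emitter loop: V_Th = I_B·R_Th + V_BE + (β+1)I_B·R_E, so I_B = (3.47 − 0.7) / (2.48 + 251×0.82) = 0.0133 mA.
I_C = β·I_B = 250×0.0133 = 3.33 mA, and I_E = (β+1)I_B = 3.34 mA.
V_CE = V_CC − I_C·R_C − I_E·R_E = 14 − 3.33×0.56 − 3.34×0.82 = 9.4 V.
V_CE = 9.4 V > 0.2 V confirms active-region operation.

V_CE ≈ 9.4 V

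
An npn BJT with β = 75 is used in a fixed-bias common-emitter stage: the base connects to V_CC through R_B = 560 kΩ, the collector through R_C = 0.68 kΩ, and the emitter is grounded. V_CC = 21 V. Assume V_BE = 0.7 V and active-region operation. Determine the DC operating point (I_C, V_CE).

I_C ≈ 2.7 mA, V_CE ≈ 19 V

Base loop: V_CC = I_B·R_B + V_BE, so I_B = (21 − 0.7)/560 kΩ = 0.0363 mA.
In the active region I_C = β·I_B = 75 × 0.0363 = 2.72 mA.
Collector loop: V_CE = V_CC − I_C·R_C = 21 − 2.72×0.68 = 19.2 V.
Since V_CE = 19.2 V > V_CE(sat) ≈ 0.2 V, the transistor is in the active region as assumed.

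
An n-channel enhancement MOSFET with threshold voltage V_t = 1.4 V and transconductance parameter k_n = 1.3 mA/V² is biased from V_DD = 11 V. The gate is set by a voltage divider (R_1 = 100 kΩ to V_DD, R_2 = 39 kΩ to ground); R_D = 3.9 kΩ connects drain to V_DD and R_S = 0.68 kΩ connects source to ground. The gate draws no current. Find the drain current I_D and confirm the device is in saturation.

V_G = V_DD·R_2/(R_1+R_2) = 11×39/139 = 3.09 V.
Assume saturation: I_D = (k_n/2)(V_GS − V_t)² with V_GS = V_G − I_D·R_S = 3.09 − 0.68·I_D.
Substituting gives 0.301·I_D² − 2.49·I_D + 1.85 = 0, with roots I_D = 0.824 or 7.46 mA.
The root I_D = 7.46 mA gives V_GS = -1.99 V ≤ V_t, so take I_D = 0.824 mA.
Then V_GS = 2.53 V and V_DS = V_DD − I_D(R_D+R_S) = 11 − 0.824×4.58 = 7.23 V.
Saturation requires V_DS ≥ V_GS − V_t = 1.13 V; 7.23 ≥ 1.13 ✓.

I_D ≈ 0.82 mA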